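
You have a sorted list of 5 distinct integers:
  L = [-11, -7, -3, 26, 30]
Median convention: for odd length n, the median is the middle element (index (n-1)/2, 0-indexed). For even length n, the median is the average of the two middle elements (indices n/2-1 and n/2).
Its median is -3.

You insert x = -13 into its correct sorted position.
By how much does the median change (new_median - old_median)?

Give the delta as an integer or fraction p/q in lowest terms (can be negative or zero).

Old median = -3
After inserting x = -13: new sorted = [-13, -11, -7, -3, 26, 30]
New median = -5
Delta = -5 - -3 = -2

Answer: -2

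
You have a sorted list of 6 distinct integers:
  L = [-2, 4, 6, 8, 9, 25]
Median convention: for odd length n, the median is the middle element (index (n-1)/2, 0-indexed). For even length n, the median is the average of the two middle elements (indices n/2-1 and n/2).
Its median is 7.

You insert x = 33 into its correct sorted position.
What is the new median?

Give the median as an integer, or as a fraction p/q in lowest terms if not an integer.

Answer: 8

Derivation:
Old list (sorted, length 6): [-2, 4, 6, 8, 9, 25]
Old median = 7
Insert x = 33
Old length even (6). Middle pair: indices 2,3 = 6,8.
New length odd (7). New median = single middle element.
x = 33: 6 elements are < x, 0 elements are > x.
New sorted list: [-2, 4, 6, 8, 9, 25, 33]
New median = 8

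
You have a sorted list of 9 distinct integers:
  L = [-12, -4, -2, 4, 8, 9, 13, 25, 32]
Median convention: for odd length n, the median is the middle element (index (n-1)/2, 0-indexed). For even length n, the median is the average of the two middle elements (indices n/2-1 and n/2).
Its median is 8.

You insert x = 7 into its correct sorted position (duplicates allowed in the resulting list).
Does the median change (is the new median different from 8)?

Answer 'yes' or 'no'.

Answer: yes

Derivation:
Old median = 8
Insert x = 7
New median = 15/2
Changed? yes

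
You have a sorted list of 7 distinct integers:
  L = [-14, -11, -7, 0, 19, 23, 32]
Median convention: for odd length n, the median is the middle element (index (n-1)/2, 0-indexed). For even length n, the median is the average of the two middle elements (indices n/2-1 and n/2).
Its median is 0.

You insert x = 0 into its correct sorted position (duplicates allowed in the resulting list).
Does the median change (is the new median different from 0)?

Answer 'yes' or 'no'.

Old median = 0
Insert x = 0
New median = 0
Changed? no

Answer: no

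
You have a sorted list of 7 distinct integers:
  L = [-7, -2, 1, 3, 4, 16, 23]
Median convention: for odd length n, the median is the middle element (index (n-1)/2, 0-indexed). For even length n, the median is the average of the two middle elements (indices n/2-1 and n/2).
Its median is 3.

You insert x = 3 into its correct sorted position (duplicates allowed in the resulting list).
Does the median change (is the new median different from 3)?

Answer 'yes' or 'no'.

Old median = 3
Insert x = 3
New median = 3
Changed? no

Answer: no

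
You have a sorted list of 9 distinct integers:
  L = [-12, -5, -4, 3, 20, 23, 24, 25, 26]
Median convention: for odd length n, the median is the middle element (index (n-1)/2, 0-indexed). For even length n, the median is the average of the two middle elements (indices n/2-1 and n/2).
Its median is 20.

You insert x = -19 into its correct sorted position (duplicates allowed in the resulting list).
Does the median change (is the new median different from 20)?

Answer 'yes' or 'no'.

Answer: yes

Derivation:
Old median = 20
Insert x = -19
New median = 23/2
Changed? yes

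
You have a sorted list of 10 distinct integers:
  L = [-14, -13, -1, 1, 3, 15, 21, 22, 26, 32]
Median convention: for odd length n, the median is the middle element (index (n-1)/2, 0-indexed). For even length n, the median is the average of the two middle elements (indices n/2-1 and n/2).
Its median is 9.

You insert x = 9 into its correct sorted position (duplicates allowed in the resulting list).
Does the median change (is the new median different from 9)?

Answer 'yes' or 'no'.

Answer: no

Derivation:
Old median = 9
Insert x = 9
New median = 9
Changed? no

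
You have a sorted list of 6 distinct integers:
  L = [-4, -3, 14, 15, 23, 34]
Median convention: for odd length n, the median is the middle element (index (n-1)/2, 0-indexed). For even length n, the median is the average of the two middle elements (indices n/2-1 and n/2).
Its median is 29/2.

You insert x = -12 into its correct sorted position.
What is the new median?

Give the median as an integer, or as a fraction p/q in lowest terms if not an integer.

Answer: 14

Derivation:
Old list (sorted, length 6): [-4, -3, 14, 15, 23, 34]
Old median = 29/2
Insert x = -12
Old length even (6). Middle pair: indices 2,3 = 14,15.
New length odd (7). New median = single middle element.
x = -12: 0 elements are < x, 6 elements are > x.
New sorted list: [-12, -4, -3, 14, 15, 23, 34]
New median = 14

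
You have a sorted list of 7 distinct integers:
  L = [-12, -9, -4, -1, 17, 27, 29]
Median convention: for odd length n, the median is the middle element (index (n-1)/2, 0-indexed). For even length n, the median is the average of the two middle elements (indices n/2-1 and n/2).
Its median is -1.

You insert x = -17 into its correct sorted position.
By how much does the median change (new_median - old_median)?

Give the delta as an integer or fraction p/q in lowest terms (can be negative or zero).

Answer: -3/2

Derivation:
Old median = -1
After inserting x = -17: new sorted = [-17, -12, -9, -4, -1, 17, 27, 29]
New median = -5/2
Delta = -5/2 - -1 = -3/2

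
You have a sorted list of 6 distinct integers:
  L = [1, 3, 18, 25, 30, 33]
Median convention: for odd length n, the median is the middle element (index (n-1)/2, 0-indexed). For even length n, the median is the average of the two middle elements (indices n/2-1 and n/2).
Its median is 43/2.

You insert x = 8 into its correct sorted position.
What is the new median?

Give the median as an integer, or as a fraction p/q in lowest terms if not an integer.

Old list (sorted, length 6): [1, 3, 18, 25, 30, 33]
Old median = 43/2
Insert x = 8
Old length even (6). Middle pair: indices 2,3 = 18,25.
New length odd (7). New median = single middle element.
x = 8: 2 elements are < x, 4 elements are > x.
New sorted list: [1, 3, 8, 18, 25, 30, 33]
New median = 18

Answer: 18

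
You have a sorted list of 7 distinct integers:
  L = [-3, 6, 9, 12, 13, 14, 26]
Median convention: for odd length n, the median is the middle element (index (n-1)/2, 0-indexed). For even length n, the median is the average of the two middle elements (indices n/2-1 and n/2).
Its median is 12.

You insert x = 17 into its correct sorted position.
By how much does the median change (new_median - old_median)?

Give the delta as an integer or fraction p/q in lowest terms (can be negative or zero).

Old median = 12
After inserting x = 17: new sorted = [-3, 6, 9, 12, 13, 14, 17, 26]
New median = 25/2
Delta = 25/2 - 12 = 1/2

Answer: 1/2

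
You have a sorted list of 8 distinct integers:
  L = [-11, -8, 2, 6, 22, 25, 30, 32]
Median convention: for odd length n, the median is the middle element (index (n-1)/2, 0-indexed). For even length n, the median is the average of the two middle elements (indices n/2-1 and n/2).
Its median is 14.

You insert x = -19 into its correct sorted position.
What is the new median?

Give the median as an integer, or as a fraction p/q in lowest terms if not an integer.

Answer: 6

Derivation:
Old list (sorted, length 8): [-11, -8, 2, 6, 22, 25, 30, 32]
Old median = 14
Insert x = -19
Old length even (8). Middle pair: indices 3,4 = 6,22.
New length odd (9). New median = single middle element.
x = -19: 0 elements are < x, 8 elements are > x.
New sorted list: [-19, -11, -8, 2, 6, 22, 25, 30, 32]
New median = 6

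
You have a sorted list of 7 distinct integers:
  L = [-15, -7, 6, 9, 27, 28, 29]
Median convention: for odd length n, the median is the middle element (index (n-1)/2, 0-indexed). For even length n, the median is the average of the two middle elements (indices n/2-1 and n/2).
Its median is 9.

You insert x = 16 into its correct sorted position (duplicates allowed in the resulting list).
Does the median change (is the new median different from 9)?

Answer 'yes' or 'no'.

Answer: yes

Derivation:
Old median = 9
Insert x = 16
New median = 25/2
Changed? yes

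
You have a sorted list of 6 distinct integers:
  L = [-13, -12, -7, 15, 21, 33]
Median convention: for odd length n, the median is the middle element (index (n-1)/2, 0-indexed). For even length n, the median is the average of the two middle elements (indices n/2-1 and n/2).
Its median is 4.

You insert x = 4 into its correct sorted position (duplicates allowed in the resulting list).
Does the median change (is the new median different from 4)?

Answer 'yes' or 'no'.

Answer: no

Derivation:
Old median = 4
Insert x = 4
New median = 4
Changed? no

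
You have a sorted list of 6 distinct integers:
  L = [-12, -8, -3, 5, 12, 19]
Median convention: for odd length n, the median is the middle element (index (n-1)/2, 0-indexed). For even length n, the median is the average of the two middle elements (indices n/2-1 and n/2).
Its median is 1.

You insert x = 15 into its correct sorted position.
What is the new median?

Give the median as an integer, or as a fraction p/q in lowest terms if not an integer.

Answer: 5

Derivation:
Old list (sorted, length 6): [-12, -8, -3, 5, 12, 19]
Old median = 1
Insert x = 15
Old length even (6). Middle pair: indices 2,3 = -3,5.
New length odd (7). New median = single middle element.
x = 15: 5 elements are < x, 1 elements are > x.
New sorted list: [-12, -8, -3, 5, 12, 15, 19]
New median = 5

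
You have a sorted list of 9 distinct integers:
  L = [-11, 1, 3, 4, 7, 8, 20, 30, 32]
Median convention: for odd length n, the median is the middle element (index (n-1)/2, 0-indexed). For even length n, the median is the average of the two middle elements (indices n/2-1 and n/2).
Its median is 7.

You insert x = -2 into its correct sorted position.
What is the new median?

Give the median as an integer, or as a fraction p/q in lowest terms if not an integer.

Old list (sorted, length 9): [-11, 1, 3, 4, 7, 8, 20, 30, 32]
Old median = 7
Insert x = -2
Old length odd (9). Middle was index 4 = 7.
New length even (10). New median = avg of two middle elements.
x = -2: 1 elements are < x, 8 elements are > x.
New sorted list: [-11, -2, 1, 3, 4, 7, 8, 20, 30, 32]
New median = 11/2

Answer: 11/2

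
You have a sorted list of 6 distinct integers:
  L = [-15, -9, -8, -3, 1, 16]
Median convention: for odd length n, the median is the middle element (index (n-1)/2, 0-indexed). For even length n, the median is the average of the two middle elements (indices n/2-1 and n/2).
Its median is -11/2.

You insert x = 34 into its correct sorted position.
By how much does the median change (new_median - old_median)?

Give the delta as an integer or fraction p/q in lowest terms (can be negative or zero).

Answer: 5/2

Derivation:
Old median = -11/2
After inserting x = 34: new sorted = [-15, -9, -8, -3, 1, 16, 34]
New median = -3
Delta = -3 - -11/2 = 5/2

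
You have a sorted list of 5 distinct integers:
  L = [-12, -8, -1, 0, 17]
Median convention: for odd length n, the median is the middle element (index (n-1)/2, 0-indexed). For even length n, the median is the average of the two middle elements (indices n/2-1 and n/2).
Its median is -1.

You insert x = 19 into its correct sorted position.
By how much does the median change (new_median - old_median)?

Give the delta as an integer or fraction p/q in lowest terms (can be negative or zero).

Answer: 1/2

Derivation:
Old median = -1
After inserting x = 19: new sorted = [-12, -8, -1, 0, 17, 19]
New median = -1/2
Delta = -1/2 - -1 = 1/2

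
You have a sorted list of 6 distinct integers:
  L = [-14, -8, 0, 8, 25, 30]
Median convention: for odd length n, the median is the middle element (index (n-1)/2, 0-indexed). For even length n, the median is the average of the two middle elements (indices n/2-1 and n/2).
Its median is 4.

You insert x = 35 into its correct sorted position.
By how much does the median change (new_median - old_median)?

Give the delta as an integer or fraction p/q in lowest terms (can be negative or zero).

Old median = 4
After inserting x = 35: new sorted = [-14, -8, 0, 8, 25, 30, 35]
New median = 8
Delta = 8 - 4 = 4

Answer: 4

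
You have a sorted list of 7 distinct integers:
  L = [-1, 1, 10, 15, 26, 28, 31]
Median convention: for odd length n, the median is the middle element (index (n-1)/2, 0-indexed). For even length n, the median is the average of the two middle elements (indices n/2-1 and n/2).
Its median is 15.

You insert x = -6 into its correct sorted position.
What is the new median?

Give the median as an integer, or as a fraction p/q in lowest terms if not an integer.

Answer: 25/2

Derivation:
Old list (sorted, length 7): [-1, 1, 10, 15, 26, 28, 31]
Old median = 15
Insert x = -6
Old length odd (7). Middle was index 3 = 15.
New length even (8). New median = avg of two middle elements.
x = -6: 0 elements are < x, 7 elements are > x.
New sorted list: [-6, -1, 1, 10, 15, 26, 28, 31]
New median = 25/2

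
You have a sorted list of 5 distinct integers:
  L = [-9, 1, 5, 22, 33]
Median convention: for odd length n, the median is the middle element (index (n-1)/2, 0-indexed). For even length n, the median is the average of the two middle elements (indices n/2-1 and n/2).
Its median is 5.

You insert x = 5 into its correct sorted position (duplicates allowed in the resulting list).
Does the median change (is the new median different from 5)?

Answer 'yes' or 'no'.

Old median = 5
Insert x = 5
New median = 5
Changed? no

Answer: no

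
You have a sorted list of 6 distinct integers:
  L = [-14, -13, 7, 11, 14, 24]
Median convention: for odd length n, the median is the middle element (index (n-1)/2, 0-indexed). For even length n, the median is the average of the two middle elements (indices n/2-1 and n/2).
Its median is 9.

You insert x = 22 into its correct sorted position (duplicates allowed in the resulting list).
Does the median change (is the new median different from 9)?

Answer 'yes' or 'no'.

Answer: yes

Derivation:
Old median = 9
Insert x = 22
New median = 11
Changed? yes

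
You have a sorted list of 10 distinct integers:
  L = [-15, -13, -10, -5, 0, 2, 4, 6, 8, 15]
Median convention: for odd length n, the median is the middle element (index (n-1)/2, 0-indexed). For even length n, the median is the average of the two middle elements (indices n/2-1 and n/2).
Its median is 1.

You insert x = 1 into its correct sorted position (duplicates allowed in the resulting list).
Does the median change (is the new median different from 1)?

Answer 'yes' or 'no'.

Old median = 1
Insert x = 1
New median = 1
Changed? no

Answer: no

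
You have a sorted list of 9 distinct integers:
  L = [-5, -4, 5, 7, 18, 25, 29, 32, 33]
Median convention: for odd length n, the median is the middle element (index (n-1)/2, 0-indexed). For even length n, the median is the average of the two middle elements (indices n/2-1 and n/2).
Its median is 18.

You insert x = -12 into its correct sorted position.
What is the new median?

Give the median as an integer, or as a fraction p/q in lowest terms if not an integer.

Answer: 25/2

Derivation:
Old list (sorted, length 9): [-5, -4, 5, 7, 18, 25, 29, 32, 33]
Old median = 18
Insert x = -12
Old length odd (9). Middle was index 4 = 18.
New length even (10). New median = avg of two middle elements.
x = -12: 0 elements are < x, 9 elements are > x.
New sorted list: [-12, -5, -4, 5, 7, 18, 25, 29, 32, 33]
New median = 25/2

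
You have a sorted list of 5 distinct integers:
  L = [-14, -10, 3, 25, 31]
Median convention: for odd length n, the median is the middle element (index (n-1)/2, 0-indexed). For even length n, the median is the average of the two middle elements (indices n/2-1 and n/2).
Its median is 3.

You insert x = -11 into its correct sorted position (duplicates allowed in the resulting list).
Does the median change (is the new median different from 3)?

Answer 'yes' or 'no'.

Old median = 3
Insert x = -11
New median = -7/2
Changed? yes

Answer: yes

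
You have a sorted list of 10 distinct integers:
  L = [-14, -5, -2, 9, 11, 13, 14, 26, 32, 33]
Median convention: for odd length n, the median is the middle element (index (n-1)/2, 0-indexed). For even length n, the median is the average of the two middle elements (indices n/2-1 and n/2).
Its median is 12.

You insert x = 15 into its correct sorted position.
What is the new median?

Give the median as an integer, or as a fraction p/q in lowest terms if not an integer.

Answer: 13

Derivation:
Old list (sorted, length 10): [-14, -5, -2, 9, 11, 13, 14, 26, 32, 33]
Old median = 12
Insert x = 15
Old length even (10). Middle pair: indices 4,5 = 11,13.
New length odd (11). New median = single middle element.
x = 15: 7 elements are < x, 3 elements are > x.
New sorted list: [-14, -5, -2, 9, 11, 13, 14, 15, 26, 32, 33]
New median = 13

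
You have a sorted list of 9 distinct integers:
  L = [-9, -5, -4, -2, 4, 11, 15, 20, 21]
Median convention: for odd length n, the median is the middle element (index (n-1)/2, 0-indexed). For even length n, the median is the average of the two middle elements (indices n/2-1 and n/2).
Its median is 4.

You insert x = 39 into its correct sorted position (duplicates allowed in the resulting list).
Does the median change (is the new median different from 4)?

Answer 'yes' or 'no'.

Old median = 4
Insert x = 39
New median = 15/2
Changed? yes

Answer: yes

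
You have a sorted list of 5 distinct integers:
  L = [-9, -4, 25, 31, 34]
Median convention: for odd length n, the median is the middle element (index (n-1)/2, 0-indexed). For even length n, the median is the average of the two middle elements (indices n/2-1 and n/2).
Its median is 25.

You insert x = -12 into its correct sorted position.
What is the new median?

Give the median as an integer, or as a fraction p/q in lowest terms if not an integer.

Old list (sorted, length 5): [-9, -4, 25, 31, 34]
Old median = 25
Insert x = -12
Old length odd (5). Middle was index 2 = 25.
New length even (6). New median = avg of two middle elements.
x = -12: 0 elements are < x, 5 elements are > x.
New sorted list: [-12, -9, -4, 25, 31, 34]
New median = 21/2

Answer: 21/2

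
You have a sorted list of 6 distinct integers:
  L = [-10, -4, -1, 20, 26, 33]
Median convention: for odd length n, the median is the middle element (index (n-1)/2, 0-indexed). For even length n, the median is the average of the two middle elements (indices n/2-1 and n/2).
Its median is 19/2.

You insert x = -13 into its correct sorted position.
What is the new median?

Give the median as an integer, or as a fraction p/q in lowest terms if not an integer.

Answer: -1

Derivation:
Old list (sorted, length 6): [-10, -4, -1, 20, 26, 33]
Old median = 19/2
Insert x = -13
Old length even (6). Middle pair: indices 2,3 = -1,20.
New length odd (7). New median = single middle element.
x = -13: 0 elements are < x, 6 elements are > x.
New sorted list: [-13, -10, -4, -1, 20, 26, 33]
New median = -1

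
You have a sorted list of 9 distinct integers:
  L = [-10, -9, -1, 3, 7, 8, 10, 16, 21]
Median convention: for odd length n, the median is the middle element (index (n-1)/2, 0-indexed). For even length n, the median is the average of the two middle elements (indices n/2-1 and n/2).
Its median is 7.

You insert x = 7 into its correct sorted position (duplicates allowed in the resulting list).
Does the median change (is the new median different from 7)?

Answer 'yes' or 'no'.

Answer: no

Derivation:
Old median = 7
Insert x = 7
New median = 7
Changed? no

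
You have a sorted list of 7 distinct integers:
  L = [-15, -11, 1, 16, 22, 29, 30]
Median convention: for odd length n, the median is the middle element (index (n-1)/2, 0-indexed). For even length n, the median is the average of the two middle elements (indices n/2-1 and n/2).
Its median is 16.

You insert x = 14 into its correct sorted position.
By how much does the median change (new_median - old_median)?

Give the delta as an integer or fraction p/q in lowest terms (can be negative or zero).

Old median = 16
After inserting x = 14: new sorted = [-15, -11, 1, 14, 16, 22, 29, 30]
New median = 15
Delta = 15 - 16 = -1

Answer: -1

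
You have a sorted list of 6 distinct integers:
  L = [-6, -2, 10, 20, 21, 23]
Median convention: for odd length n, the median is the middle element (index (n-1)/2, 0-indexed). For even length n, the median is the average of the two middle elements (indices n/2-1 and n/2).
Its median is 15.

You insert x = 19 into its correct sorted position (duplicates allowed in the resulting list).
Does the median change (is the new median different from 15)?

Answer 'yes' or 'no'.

Old median = 15
Insert x = 19
New median = 19
Changed? yes

Answer: yes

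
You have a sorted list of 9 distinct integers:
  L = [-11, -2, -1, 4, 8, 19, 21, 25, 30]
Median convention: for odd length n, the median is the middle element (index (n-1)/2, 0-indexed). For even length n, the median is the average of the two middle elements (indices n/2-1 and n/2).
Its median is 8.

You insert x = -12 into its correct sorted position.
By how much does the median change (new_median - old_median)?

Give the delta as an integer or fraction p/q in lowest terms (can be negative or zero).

Old median = 8
After inserting x = -12: new sorted = [-12, -11, -2, -1, 4, 8, 19, 21, 25, 30]
New median = 6
Delta = 6 - 8 = -2

Answer: -2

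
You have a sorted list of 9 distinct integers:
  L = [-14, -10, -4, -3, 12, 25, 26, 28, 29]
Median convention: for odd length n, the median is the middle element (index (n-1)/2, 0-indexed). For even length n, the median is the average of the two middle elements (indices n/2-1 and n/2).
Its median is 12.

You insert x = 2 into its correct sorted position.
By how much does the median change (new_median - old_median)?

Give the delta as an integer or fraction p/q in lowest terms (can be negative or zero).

Answer: -5

Derivation:
Old median = 12
After inserting x = 2: new sorted = [-14, -10, -4, -3, 2, 12, 25, 26, 28, 29]
New median = 7
Delta = 7 - 12 = -5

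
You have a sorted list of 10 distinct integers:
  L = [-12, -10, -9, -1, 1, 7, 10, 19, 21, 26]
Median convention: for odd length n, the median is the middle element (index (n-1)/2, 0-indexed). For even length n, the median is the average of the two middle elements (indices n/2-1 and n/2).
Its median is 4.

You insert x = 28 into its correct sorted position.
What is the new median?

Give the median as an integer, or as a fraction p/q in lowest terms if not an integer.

Old list (sorted, length 10): [-12, -10, -9, -1, 1, 7, 10, 19, 21, 26]
Old median = 4
Insert x = 28
Old length even (10). Middle pair: indices 4,5 = 1,7.
New length odd (11). New median = single middle element.
x = 28: 10 elements are < x, 0 elements are > x.
New sorted list: [-12, -10, -9, -1, 1, 7, 10, 19, 21, 26, 28]
New median = 7

Answer: 7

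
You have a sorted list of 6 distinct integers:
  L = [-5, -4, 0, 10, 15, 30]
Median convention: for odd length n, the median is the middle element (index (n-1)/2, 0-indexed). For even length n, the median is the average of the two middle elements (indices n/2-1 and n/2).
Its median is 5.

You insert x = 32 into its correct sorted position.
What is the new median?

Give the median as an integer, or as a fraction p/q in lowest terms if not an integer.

Answer: 10

Derivation:
Old list (sorted, length 6): [-5, -4, 0, 10, 15, 30]
Old median = 5
Insert x = 32
Old length even (6). Middle pair: indices 2,3 = 0,10.
New length odd (7). New median = single middle element.
x = 32: 6 elements are < x, 0 elements are > x.
New sorted list: [-5, -4, 0, 10, 15, 30, 32]
New median = 10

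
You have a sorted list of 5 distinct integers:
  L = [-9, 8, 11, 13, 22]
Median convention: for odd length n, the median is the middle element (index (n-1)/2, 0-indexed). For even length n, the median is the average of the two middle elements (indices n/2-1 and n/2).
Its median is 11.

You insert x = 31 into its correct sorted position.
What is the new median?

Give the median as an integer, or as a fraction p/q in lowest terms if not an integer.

Answer: 12

Derivation:
Old list (sorted, length 5): [-9, 8, 11, 13, 22]
Old median = 11
Insert x = 31
Old length odd (5). Middle was index 2 = 11.
New length even (6). New median = avg of two middle elements.
x = 31: 5 elements are < x, 0 elements are > x.
New sorted list: [-9, 8, 11, 13, 22, 31]
New median = 12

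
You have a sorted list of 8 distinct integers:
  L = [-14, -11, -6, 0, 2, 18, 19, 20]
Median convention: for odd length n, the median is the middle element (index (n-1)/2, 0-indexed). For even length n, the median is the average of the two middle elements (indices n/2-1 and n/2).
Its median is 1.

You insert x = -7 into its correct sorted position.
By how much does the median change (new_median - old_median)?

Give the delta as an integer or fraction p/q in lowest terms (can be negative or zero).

Old median = 1
After inserting x = -7: new sorted = [-14, -11, -7, -6, 0, 2, 18, 19, 20]
New median = 0
Delta = 0 - 1 = -1

Answer: -1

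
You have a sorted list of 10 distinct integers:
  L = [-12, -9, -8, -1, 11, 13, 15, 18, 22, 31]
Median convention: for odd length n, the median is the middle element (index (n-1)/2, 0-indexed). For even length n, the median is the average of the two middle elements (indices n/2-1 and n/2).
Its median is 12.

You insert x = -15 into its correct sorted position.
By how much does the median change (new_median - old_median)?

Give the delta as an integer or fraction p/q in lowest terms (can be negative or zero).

Old median = 12
After inserting x = -15: new sorted = [-15, -12, -9, -8, -1, 11, 13, 15, 18, 22, 31]
New median = 11
Delta = 11 - 12 = -1

Answer: -1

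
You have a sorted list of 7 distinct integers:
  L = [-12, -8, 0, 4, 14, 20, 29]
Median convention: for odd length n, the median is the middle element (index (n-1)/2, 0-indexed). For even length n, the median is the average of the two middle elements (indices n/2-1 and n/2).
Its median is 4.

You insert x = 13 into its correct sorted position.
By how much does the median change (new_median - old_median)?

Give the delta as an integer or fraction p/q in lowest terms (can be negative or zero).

Old median = 4
After inserting x = 13: new sorted = [-12, -8, 0, 4, 13, 14, 20, 29]
New median = 17/2
Delta = 17/2 - 4 = 9/2

Answer: 9/2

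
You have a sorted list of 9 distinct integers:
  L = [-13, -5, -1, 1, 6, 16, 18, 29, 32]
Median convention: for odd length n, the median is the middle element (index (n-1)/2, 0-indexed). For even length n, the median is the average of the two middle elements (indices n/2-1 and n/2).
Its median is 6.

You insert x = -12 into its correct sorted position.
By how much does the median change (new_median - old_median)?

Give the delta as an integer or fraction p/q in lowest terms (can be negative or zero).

Answer: -5/2

Derivation:
Old median = 6
After inserting x = -12: new sorted = [-13, -12, -5, -1, 1, 6, 16, 18, 29, 32]
New median = 7/2
Delta = 7/2 - 6 = -5/2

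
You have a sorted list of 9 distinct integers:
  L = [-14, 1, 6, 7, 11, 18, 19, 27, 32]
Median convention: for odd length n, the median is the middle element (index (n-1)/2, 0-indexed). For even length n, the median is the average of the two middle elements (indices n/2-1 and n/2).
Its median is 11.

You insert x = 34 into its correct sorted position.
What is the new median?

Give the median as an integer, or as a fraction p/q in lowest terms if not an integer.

Answer: 29/2

Derivation:
Old list (sorted, length 9): [-14, 1, 6, 7, 11, 18, 19, 27, 32]
Old median = 11
Insert x = 34
Old length odd (9). Middle was index 4 = 11.
New length even (10). New median = avg of two middle elements.
x = 34: 9 elements are < x, 0 elements are > x.
New sorted list: [-14, 1, 6, 7, 11, 18, 19, 27, 32, 34]
New median = 29/2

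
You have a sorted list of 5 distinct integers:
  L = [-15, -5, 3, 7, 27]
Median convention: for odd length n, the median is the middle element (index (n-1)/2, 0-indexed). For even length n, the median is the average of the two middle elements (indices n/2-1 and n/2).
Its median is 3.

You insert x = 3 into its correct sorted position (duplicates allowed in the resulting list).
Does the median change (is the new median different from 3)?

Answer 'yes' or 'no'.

Old median = 3
Insert x = 3
New median = 3
Changed? no

Answer: no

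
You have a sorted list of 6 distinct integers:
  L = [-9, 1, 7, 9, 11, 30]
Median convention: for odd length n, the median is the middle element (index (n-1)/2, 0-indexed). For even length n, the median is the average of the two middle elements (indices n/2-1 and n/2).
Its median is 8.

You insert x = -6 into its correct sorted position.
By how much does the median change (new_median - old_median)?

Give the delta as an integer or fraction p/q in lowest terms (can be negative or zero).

Old median = 8
After inserting x = -6: new sorted = [-9, -6, 1, 7, 9, 11, 30]
New median = 7
Delta = 7 - 8 = -1

Answer: -1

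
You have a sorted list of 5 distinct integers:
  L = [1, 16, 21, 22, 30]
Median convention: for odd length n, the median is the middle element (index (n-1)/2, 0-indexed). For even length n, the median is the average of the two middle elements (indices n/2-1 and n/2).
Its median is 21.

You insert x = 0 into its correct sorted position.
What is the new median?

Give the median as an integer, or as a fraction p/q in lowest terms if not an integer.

Answer: 37/2

Derivation:
Old list (sorted, length 5): [1, 16, 21, 22, 30]
Old median = 21
Insert x = 0
Old length odd (5). Middle was index 2 = 21.
New length even (6). New median = avg of two middle elements.
x = 0: 0 elements are < x, 5 elements are > x.
New sorted list: [0, 1, 16, 21, 22, 30]
New median = 37/2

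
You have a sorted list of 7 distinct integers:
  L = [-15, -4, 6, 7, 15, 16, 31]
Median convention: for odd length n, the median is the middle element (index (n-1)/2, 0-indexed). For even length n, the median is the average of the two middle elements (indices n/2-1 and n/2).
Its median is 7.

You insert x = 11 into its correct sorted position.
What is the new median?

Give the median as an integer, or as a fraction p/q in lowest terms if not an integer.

Answer: 9

Derivation:
Old list (sorted, length 7): [-15, -4, 6, 7, 15, 16, 31]
Old median = 7
Insert x = 11
Old length odd (7). Middle was index 3 = 7.
New length even (8). New median = avg of two middle elements.
x = 11: 4 elements are < x, 3 elements are > x.
New sorted list: [-15, -4, 6, 7, 11, 15, 16, 31]
New median = 9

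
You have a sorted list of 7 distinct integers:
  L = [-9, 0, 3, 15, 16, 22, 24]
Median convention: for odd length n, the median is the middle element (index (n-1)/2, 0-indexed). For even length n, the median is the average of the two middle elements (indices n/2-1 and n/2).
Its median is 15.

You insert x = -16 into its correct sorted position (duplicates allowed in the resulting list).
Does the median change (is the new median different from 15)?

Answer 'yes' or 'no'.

Old median = 15
Insert x = -16
New median = 9
Changed? yes

Answer: yes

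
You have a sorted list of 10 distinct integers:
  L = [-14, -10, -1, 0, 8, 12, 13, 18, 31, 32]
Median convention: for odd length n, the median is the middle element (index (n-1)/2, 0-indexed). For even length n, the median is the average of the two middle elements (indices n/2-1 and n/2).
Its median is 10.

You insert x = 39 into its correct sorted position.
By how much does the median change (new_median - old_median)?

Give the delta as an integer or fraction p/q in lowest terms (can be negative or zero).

Answer: 2

Derivation:
Old median = 10
After inserting x = 39: new sorted = [-14, -10, -1, 0, 8, 12, 13, 18, 31, 32, 39]
New median = 12
Delta = 12 - 10 = 2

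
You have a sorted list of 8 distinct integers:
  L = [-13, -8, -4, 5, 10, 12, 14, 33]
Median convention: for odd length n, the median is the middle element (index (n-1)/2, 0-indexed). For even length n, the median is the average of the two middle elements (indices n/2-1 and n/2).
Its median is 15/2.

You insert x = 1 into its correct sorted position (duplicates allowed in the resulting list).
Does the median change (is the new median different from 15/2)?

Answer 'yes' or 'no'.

Answer: yes

Derivation:
Old median = 15/2
Insert x = 1
New median = 5
Changed? yes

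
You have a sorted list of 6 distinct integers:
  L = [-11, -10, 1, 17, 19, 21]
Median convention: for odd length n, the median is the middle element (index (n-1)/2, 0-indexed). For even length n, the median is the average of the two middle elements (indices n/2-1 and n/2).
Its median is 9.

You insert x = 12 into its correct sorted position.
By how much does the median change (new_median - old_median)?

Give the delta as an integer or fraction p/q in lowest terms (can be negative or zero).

Old median = 9
After inserting x = 12: new sorted = [-11, -10, 1, 12, 17, 19, 21]
New median = 12
Delta = 12 - 9 = 3

Answer: 3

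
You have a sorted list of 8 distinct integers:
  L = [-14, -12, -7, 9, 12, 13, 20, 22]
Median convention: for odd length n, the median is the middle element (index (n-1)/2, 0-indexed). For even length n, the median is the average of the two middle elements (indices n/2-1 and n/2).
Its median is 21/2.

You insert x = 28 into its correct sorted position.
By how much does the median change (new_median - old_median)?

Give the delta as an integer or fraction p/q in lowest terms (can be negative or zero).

Answer: 3/2

Derivation:
Old median = 21/2
After inserting x = 28: new sorted = [-14, -12, -7, 9, 12, 13, 20, 22, 28]
New median = 12
Delta = 12 - 21/2 = 3/2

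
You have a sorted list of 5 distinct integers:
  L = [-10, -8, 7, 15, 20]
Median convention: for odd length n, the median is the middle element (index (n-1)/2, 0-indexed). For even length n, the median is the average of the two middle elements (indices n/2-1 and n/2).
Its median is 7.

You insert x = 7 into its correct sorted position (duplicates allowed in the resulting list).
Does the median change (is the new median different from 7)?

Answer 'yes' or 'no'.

Old median = 7
Insert x = 7
New median = 7
Changed? no

Answer: no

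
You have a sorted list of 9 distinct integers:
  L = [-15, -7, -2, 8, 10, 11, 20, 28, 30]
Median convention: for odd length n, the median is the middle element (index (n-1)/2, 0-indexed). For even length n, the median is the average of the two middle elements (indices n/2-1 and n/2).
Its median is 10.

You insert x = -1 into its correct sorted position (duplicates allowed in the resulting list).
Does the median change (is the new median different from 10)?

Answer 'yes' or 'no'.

Old median = 10
Insert x = -1
New median = 9
Changed? yes

Answer: yes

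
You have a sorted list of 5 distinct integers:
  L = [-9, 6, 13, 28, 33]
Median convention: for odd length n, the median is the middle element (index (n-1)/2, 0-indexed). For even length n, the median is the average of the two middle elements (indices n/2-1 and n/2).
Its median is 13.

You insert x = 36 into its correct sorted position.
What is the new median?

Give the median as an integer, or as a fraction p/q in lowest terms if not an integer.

Answer: 41/2

Derivation:
Old list (sorted, length 5): [-9, 6, 13, 28, 33]
Old median = 13
Insert x = 36
Old length odd (5). Middle was index 2 = 13.
New length even (6). New median = avg of two middle elements.
x = 36: 5 elements are < x, 0 elements are > x.
New sorted list: [-9, 6, 13, 28, 33, 36]
New median = 41/2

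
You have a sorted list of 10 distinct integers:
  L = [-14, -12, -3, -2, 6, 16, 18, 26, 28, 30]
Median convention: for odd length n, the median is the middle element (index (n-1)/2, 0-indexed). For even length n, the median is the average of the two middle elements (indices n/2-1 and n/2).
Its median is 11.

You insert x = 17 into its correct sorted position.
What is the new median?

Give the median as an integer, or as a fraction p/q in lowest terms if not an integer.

Old list (sorted, length 10): [-14, -12, -3, -2, 6, 16, 18, 26, 28, 30]
Old median = 11
Insert x = 17
Old length even (10). Middle pair: indices 4,5 = 6,16.
New length odd (11). New median = single middle element.
x = 17: 6 elements are < x, 4 elements are > x.
New sorted list: [-14, -12, -3, -2, 6, 16, 17, 18, 26, 28, 30]
New median = 16

Answer: 16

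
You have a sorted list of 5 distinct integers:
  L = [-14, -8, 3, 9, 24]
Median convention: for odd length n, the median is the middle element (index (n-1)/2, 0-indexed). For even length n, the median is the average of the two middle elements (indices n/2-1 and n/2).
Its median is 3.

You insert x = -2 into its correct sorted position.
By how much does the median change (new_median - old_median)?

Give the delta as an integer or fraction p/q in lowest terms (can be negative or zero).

Old median = 3
After inserting x = -2: new sorted = [-14, -8, -2, 3, 9, 24]
New median = 1/2
Delta = 1/2 - 3 = -5/2

Answer: -5/2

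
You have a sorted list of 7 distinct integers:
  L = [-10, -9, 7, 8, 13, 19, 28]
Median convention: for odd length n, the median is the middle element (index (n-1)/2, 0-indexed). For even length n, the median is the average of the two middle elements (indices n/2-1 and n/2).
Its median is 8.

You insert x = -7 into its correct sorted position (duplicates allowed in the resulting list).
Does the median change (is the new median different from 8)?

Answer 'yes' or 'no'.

Old median = 8
Insert x = -7
New median = 15/2
Changed? yes

Answer: yes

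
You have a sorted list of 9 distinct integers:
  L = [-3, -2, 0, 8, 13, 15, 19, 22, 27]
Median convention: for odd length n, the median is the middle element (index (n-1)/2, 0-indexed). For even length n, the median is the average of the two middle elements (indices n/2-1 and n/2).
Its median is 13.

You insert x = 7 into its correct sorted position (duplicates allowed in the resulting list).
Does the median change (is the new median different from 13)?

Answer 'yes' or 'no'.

Old median = 13
Insert x = 7
New median = 21/2
Changed? yes

Answer: yes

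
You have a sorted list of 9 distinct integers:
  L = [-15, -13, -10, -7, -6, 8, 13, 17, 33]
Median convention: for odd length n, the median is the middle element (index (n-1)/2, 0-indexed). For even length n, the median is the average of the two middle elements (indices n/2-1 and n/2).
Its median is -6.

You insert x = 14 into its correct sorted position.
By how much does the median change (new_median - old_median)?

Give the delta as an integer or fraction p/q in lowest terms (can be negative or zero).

Old median = -6
After inserting x = 14: new sorted = [-15, -13, -10, -7, -6, 8, 13, 14, 17, 33]
New median = 1
Delta = 1 - -6 = 7

Answer: 7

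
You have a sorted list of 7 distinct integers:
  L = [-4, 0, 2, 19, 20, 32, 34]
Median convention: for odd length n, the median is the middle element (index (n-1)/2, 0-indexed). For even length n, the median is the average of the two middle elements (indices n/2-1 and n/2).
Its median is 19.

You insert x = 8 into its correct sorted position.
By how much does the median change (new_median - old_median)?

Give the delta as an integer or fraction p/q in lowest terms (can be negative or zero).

Old median = 19
After inserting x = 8: new sorted = [-4, 0, 2, 8, 19, 20, 32, 34]
New median = 27/2
Delta = 27/2 - 19 = -11/2

Answer: -11/2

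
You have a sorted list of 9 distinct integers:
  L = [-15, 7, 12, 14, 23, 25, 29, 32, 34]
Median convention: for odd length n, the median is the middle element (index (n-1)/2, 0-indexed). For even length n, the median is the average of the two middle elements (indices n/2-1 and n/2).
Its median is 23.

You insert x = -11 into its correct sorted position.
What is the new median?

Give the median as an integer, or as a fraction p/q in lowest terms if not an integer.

Old list (sorted, length 9): [-15, 7, 12, 14, 23, 25, 29, 32, 34]
Old median = 23
Insert x = -11
Old length odd (9). Middle was index 4 = 23.
New length even (10). New median = avg of two middle elements.
x = -11: 1 elements are < x, 8 elements are > x.
New sorted list: [-15, -11, 7, 12, 14, 23, 25, 29, 32, 34]
New median = 37/2

Answer: 37/2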